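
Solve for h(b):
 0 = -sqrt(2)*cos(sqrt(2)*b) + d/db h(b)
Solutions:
 h(b) = C1 + sin(sqrt(2)*b)


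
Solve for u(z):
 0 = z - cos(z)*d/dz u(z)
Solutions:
 u(z) = C1 + Integral(z/cos(z), z)


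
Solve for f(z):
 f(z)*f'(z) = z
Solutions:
 f(z) = -sqrt(C1 + z^2)
 f(z) = sqrt(C1 + z^2)


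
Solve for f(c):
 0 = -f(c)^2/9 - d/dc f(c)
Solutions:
 f(c) = 9/(C1 + c)


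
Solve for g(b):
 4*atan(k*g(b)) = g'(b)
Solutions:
 Integral(1/atan(_y*k), (_y, g(b))) = C1 + 4*b


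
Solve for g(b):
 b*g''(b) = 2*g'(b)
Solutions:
 g(b) = C1 + C2*b^3


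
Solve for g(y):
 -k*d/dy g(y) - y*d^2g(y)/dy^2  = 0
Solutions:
 g(y) = C1 + y^(1 - re(k))*(C2*sin(log(y)*Abs(im(k))) + C3*cos(log(y)*im(k)))


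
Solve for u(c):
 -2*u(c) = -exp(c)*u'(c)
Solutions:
 u(c) = C1*exp(-2*exp(-c))


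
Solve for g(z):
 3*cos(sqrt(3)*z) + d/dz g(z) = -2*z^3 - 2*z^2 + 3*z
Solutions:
 g(z) = C1 - z^4/2 - 2*z^3/3 + 3*z^2/2 - sqrt(3)*sin(sqrt(3)*z)


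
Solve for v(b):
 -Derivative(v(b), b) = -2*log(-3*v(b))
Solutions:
 -Integral(1/(log(-_y) + log(3)), (_y, v(b)))/2 = C1 - b


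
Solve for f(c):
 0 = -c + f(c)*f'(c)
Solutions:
 f(c) = -sqrt(C1 + c^2)
 f(c) = sqrt(C1 + c^2)


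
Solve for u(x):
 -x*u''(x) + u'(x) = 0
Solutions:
 u(x) = C1 + C2*x^2


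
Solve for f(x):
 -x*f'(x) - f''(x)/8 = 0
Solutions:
 f(x) = C1 + C2*erf(2*x)


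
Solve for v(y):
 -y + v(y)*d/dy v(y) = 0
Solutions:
 v(y) = -sqrt(C1 + y^2)
 v(y) = sqrt(C1 + y^2)


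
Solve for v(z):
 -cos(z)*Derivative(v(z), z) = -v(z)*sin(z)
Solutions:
 v(z) = C1/cos(z)


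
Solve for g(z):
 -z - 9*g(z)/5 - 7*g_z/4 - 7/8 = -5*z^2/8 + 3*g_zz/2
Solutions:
 g(z) = 25*z^2/72 - 1595*z/1296 + (C1*sin(sqrt(3095)*z/60) + C2*cos(sqrt(3095)*z/60))*exp(-7*z/12) + 6145/46656


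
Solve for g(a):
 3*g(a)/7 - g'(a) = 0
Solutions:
 g(a) = C1*exp(3*a/7)


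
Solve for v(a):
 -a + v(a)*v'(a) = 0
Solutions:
 v(a) = -sqrt(C1 + a^2)
 v(a) = sqrt(C1 + a^2)


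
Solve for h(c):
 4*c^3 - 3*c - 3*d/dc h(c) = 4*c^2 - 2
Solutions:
 h(c) = C1 + c^4/3 - 4*c^3/9 - c^2/2 + 2*c/3


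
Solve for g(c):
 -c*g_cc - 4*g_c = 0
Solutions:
 g(c) = C1 + C2/c^3


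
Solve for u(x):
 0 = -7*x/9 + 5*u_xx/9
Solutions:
 u(x) = C1 + C2*x + 7*x^3/30


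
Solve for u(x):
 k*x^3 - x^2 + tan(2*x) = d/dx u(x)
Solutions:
 u(x) = C1 + k*x^4/4 - x^3/3 - log(cos(2*x))/2


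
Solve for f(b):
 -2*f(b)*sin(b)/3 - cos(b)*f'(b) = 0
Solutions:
 f(b) = C1*cos(b)^(2/3)


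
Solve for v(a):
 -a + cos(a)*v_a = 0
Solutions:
 v(a) = C1 + Integral(a/cos(a), a)


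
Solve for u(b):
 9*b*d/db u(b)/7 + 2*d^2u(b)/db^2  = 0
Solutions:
 u(b) = C1 + C2*erf(3*sqrt(7)*b/14)


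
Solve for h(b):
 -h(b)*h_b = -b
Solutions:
 h(b) = -sqrt(C1 + b^2)
 h(b) = sqrt(C1 + b^2)


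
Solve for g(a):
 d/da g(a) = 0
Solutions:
 g(a) = C1


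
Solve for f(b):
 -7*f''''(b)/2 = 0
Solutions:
 f(b) = C1 + C2*b + C3*b^2 + C4*b^3


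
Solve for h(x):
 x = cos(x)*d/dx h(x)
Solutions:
 h(x) = C1 + Integral(x/cos(x), x)


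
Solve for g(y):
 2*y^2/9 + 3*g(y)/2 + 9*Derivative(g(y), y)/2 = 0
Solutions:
 g(y) = C1*exp(-y/3) - 4*y^2/27 + 8*y/9 - 8/3


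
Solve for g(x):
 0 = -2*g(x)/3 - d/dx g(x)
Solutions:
 g(x) = C1*exp(-2*x/3)


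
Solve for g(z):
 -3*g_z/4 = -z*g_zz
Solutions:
 g(z) = C1 + C2*z^(7/4)


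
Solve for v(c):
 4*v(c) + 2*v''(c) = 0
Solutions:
 v(c) = C1*sin(sqrt(2)*c) + C2*cos(sqrt(2)*c)


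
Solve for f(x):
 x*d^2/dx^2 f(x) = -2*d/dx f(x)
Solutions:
 f(x) = C1 + C2/x


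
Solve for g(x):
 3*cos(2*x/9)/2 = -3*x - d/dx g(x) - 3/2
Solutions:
 g(x) = C1 - 3*x^2/2 - 3*x/2 - 27*sin(x/9)*cos(x/9)/2


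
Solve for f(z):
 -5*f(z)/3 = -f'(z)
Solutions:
 f(z) = C1*exp(5*z/3)


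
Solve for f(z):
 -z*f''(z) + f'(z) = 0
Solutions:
 f(z) = C1 + C2*z^2


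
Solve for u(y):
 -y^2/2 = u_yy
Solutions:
 u(y) = C1 + C2*y - y^4/24


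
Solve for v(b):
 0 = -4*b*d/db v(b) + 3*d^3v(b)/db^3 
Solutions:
 v(b) = C1 + Integral(C2*airyai(6^(2/3)*b/3) + C3*airybi(6^(2/3)*b/3), b)


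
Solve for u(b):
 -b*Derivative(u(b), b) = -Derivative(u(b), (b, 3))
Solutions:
 u(b) = C1 + Integral(C2*airyai(b) + C3*airybi(b), b)


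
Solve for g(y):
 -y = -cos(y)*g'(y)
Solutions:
 g(y) = C1 + Integral(y/cos(y), y)


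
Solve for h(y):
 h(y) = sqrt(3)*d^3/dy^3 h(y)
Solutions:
 h(y) = C3*exp(3^(5/6)*y/3) + (C1*sin(3^(1/3)*y/2) + C2*cos(3^(1/3)*y/2))*exp(-3^(5/6)*y/6)


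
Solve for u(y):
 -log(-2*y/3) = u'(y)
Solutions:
 u(y) = C1 - y*log(-y) + y*(-log(2) + 1 + log(3))


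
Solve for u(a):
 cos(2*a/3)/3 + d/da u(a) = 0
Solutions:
 u(a) = C1 - sin(2*a/3)/2


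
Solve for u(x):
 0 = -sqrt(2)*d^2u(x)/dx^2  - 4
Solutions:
 u(x) = C1 + C2*x - sqrt(2)*x^2


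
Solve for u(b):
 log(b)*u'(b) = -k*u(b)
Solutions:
 u(b) = C1*exp(-k*li(b))


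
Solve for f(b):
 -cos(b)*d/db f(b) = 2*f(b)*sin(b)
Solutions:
 f(b) = C1*cos(b)^2


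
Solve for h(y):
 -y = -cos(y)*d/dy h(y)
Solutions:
 h(y) = C1 + Integral(y/cos(y), y)


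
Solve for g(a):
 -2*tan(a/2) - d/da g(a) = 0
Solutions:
 g(a) = C1 + 4*log(cos(a/2))


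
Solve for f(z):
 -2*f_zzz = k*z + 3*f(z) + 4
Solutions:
 f(z) = C3*exp(-2^(2/3)*3^(1/3)*z/2) - k*z/3 + (C1*sin(2^(2/3)*3^(5/6)*z/4) + C2*cos(2^(2/3)*3^(5/6)*z/4))*exp(2^(2/3)*3^(1/3)*z/4) - 4/3


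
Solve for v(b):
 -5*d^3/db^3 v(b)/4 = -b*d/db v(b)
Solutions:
 v(b) = C1 + Integral(C2*airyai(10^(2/3)*b/5) + C3*airybi(10^(2/3)*b/5), b)


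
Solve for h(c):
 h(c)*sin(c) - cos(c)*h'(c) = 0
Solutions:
 h(c) = C1/cos(c)


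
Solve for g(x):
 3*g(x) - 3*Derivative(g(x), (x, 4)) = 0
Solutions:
 g(x) = C1*exp(-x) + C2*exp(x) + C3*sin(x) + C4*cos(x)


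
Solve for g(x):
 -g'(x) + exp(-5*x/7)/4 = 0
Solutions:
 g(x) = C1 - 7*exp(-5*x/7)/20


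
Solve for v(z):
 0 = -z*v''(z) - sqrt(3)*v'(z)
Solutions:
 v(z) = C1 + C2*z^(1 - sqrt(3))


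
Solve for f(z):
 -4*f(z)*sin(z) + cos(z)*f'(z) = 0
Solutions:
 f(z) = C1/cos(z)^4


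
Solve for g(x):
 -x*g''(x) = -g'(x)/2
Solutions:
 g(x) = C1 + C2*x^(3/2)


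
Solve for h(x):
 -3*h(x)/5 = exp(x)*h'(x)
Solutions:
 h(x) = C1*exp(3*exp(-x)/5)


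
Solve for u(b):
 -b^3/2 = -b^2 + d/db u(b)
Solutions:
 u(b) = C1 - b^4/8 + b^3/3


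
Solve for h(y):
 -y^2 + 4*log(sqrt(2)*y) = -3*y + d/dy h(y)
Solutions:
 h(y) = C1 - y^3/3 + 3*y^2/2 + 4*y*log(y) - 4*y + y*log(4)


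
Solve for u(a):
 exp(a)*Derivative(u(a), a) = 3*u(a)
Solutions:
 u(a) = C1*exp(-3*exp(-a))


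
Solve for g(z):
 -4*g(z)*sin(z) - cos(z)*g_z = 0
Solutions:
 g(z) = C1*cos(z)^4


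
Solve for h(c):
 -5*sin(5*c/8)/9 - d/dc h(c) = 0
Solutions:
 h(c) = C1 + 8*cos(5*c/8)/9


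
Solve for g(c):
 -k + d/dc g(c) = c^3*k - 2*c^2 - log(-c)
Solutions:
 g(c) = C1 + c^4*k/4 - 2*c^3/3 + c*(k + 1) - c*log(-c)


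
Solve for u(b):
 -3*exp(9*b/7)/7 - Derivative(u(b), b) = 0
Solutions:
 u(b) = C1 - exp(9*b/7)/3


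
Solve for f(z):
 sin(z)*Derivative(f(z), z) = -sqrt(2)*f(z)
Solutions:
 f(z) = C1*(cos(z) + 1)^(sqrt(2)/2)/(cos(z) - 1)^(sqrt(2)/2)


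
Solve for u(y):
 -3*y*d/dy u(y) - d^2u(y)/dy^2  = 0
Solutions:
 u(y) = C1 + C2*erf(sqrt(6)*y/2)


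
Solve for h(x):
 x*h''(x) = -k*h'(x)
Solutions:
 h(x) = C1 + x^(1 - re(k))*(C2*sin(log(x)*Abs(im(k))) + C3*cos(log(x)*im(k)))


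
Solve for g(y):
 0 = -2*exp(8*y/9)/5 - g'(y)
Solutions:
 g(y) = C1 - 9*exp(8*y/9)/20


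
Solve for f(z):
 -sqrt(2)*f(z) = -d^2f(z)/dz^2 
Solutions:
 f(z) = C1*exp(-2^(1/4)*z) + C2*exp(2^(1/4)*z)


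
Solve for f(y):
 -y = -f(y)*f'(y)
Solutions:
 f(y) = -sqrt(C1 + y^2)
 f(y) = sqrt(C1 + y^2)


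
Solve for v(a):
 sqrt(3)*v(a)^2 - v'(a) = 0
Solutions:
 v(a) = -1/(C1 + sqrt(3)*a)


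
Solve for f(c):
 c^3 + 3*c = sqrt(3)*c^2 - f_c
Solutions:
 f(c) = C1 - c^4/4 + sqrt(3)*c^3/3 - 3*c^2/2


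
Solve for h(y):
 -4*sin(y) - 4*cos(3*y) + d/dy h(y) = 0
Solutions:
 h(y) = C1 + 4*sin(3*y)/3 - 4*cos(y)


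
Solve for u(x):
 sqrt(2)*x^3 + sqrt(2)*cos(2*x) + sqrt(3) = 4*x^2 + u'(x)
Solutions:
 u(x) = C1 + sqrt(2)*x^4/4 - 4*x^3/3 + sqrt(3)*x + sqrt(2)*sin(2*x)/2


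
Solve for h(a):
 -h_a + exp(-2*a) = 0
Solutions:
 h(a) = C1 - exp(-2*a)/2


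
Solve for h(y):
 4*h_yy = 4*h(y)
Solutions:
 h(y) = C1*exp(-y) + C2*exp(y)


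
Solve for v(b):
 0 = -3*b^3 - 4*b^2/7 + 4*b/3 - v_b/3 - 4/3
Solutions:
 v(b) = C1 - 9*b^4/4 - 4*b^3/7 + 2*b^2 - 4*b


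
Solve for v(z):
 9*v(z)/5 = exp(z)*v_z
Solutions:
 v(z) = C1*exp(-9*exp(-z)/5)


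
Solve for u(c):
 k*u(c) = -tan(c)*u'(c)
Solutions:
 u(c) = C1*exp(-k*log(sin(c)))


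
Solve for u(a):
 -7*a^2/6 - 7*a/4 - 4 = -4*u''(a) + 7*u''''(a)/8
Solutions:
 u(a) = C1 + C2*a + C3*exp(-4*sqrt(14)*a/7) + C4*exp(4*sqrt(14)*a/7) + 7*a^4/288 + 7*a^3/96 + 433*a^2/768


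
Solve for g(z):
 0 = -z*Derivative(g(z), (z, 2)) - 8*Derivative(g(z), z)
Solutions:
 g(z) = C1 + C2/z^7


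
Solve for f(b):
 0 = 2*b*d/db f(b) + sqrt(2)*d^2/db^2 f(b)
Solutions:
 f(b) = C1 + C2*erf(2^(3/4)*b/2)


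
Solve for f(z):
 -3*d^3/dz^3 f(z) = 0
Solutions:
 f(z) = C1 + C2*z + C3*z^2


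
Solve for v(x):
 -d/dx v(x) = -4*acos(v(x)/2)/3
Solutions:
 Integral(1/acos(_y/2), (_y, v(x))) = C1 + 4*x/3


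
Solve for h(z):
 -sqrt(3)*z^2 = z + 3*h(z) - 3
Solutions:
 h(z) = -sqrt(3)*z^2/3 - z/3 + 1


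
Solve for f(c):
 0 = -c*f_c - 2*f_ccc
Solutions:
 f(c) = C1 + Integral(C2*airyai(-2^(2/3)*c/2) + C3*airybi(-2^(2/3)*c/2), c)


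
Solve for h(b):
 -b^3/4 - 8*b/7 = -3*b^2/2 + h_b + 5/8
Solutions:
 h(b) = C1 - b^4/16 + b^3/2 - 4*b^2/7 - 5*b/8


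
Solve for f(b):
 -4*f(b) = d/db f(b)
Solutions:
 f(b) = C1*exp(-4*b)


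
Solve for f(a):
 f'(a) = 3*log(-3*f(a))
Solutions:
 -Integral(1/(log(-_y) + log(3)), (_y, f(a)))/3 = C1 - a


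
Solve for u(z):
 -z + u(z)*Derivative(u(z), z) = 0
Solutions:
 u(z) = -sqrt(C1 + z^2)
 u(z) = sqrt(C1 + z^2)


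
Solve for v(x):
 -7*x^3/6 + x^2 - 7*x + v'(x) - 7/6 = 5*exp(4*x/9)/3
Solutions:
 v(x) = C1 + 7*x^4/24 - x^3/3 + 7*x^2/2 + 7*x/6 + 15*exp(4*x/9)/4


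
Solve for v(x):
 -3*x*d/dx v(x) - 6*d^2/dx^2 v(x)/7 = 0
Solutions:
 v(x) = C1 + C2*erf(sqrt(7)*x/2)


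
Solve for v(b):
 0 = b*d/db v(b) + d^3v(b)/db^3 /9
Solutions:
 v(b) = C1 + Integral(C2*airyai(-3^(2/3)*b) + C3*airybi(-3^(2/3)*b), b)


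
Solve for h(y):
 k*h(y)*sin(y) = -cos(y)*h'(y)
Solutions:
 h(y) = C1*exp(k*log(cos(y)))


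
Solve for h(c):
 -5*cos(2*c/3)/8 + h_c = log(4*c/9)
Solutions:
 h(c) = C1 + c*log(c) - 2*c*log(3) - c + 2*c*log(2) + 15*sin(2*c/3)/16


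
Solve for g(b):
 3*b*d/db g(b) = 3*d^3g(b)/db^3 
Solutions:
 g(b) = C1 + Integral(C2*airyai(b) + C3*airybi(b), b)


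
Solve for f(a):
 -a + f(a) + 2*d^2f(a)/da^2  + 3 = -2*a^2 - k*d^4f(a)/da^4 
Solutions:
 f(a) = C1*exp(-a*sqrt((-sqrt(1 - k) - 1)/k)) + C2*exp(a*sqrt((-sqrt(1 - k) - 1)/k)) + C3*exp(-a*sqrt((sqrt(1 - k) - 1)/k)) + C4*exp(a*sqrt((sqrt(1 - k) - 1)/k)) - 2*a^2 + a + 5


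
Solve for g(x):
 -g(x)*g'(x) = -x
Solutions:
 g(x) = -sqrt(C1 + x^2)
 g(x) = sqrt(C1 + x^2)


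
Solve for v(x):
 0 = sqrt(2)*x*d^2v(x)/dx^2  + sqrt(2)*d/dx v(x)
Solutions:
 v(x) = C1 + C2*log(x)


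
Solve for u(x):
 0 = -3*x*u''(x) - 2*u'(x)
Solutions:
 u(x) = C1 + C2*x^(1/3)


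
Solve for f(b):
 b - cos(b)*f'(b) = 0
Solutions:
 f(b) = C1 + Integral(b/cos(b), b)


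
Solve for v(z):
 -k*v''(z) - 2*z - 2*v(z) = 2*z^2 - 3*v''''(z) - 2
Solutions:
 v(z) = C1*exp(-sqrt(6)*z*sqrt(k - sqrt(k^2 + 24))/6) + C2*exp(sqrt(6)*z*sqrt(k - sqrt(k^2 + 24))/6) + C3*exp(-sqrt(6)*z*sqrt(k + sqrt(k^2 + 24))/6) + C4*exp(sqrt(6)*z*sqrt(k + sqrt(k^2 + 24))/6) + k - z^2 - z + 1


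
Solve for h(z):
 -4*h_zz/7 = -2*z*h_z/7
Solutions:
 h(z) = C1 + C2*erfi(z/2)


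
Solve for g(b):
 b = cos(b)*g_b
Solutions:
 g(b) = C1 + Integral(b/cos(b), b)


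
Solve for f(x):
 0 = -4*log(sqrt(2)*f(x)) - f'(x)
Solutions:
 Integral(1/(2*log(_y) + log(2)), (_y, f(x)))/2 = C1 - x


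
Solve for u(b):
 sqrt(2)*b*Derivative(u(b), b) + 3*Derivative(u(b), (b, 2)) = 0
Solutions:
 u(b) = C1 + C2*erf(2^(3/4)*sqrt(3)*b/6)


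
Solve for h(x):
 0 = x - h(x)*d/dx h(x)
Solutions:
 h(x) = -sqrt(C1 + x^2)
 h(x) = sqrt(C1 + x^2)


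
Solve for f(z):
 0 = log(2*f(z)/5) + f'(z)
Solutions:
 Integral(1/(log(_y) - log(5) + log(2)), (_y, f(z))) = C1 - z


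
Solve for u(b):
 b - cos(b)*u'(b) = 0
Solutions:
 u(b) = C1 + Integral(b/cos(b), b)


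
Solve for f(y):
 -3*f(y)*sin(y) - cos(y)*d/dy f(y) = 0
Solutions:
 f(y) = C1*cos(y)^3


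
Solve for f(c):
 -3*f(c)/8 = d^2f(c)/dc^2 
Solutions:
 f(c) = C1*sin(sqrt(6)*c/4) + C2*cos(sqrt(6)*c/4)


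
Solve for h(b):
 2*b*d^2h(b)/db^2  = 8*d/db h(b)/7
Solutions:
 h(b) = C1 + C2*b^(11/7)


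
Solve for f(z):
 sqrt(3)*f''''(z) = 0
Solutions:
 f(z) = C1 + C2*z + C3*z^2 + C4*z^3


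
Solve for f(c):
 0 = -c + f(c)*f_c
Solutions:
 f(c) = -sqrt(C1 + c^2)
 f(c) = sqrt(C1 + c^2)


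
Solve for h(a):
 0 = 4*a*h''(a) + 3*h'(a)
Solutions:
 h(a) = C1 + C2*a^(1/4)


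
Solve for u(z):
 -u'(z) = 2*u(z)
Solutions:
 u(z) = C1*exp(-2*z)


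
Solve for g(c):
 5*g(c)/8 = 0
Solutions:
 g(c) = 0


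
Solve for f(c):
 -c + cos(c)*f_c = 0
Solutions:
 f(c) = C1 + Integral(c/cos(c), c)


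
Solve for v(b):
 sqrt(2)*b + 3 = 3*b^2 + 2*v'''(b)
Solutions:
 v(b) = C1 + C2*b + C3*b^2 - b^5/40 + sqrt(2)*b^4/48 + b^3/4


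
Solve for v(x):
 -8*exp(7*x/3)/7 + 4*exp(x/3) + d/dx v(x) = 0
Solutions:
 v(x) = C1 + 24*exp(7*x/3)/49 - 12*exp(x/3)


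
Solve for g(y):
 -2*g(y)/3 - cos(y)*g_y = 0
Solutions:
 g(y) = C1*(sin(y) - 1)^(1/3)/(sin(y) + 1)^(1/3)


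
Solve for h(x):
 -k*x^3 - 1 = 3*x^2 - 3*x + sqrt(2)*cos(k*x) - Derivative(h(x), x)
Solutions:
 h(x) = C1 + k*x^4/4 + x^3 - 3*x^2/2 + x + sqrt(2)*sin(k*x)/k


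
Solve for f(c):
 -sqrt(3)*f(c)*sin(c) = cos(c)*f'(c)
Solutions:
 f(c) = C1*cos(c)^(sqrt(3))


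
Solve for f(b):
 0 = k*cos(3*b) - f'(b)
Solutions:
 f(b) = C1 + k*sin(3*b)/3


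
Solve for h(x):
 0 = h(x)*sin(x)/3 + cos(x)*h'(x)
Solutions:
 h(x) = C1*cos(x)^(1/3)


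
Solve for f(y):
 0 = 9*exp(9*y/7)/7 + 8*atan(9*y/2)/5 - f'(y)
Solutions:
 f(y) = C1 + 8*y*atan(9*y/2)/5 + exp(9*y/7) - 8*log(81*y^2 + 4)/45


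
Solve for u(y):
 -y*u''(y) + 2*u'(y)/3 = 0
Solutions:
 u(y) = C1 + C2*y^(5/3)


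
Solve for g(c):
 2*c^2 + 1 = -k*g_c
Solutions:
 g(c) = C1 - 2*c^3/(3*k) - c/k


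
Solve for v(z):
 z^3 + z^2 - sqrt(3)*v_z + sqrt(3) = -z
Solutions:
 v(z) = C1 + sqrt(3)*z^4/12 + sqrt(3)*z^3/9 + sqrt(3)*z^2/6 + z


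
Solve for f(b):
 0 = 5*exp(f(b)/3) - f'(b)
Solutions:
 f(b) = 3*log(-1/(C1 + 5*b)) + 3*log(3)


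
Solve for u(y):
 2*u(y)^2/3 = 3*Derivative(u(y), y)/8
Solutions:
 u(y) = -9/(C1 + 16*y)


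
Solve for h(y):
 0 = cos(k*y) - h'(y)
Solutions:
 h(y) = C1 + sin(k*y)/k


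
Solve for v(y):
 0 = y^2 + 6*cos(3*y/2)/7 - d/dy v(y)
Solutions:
 v(y) = C1 + y^3/3 + 4*sin(3*y/2)/7


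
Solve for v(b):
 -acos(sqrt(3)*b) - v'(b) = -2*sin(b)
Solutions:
 v(b) = C1 - b*acos(sqrt(3)*b) + sqrt(3)*sqrt(1 - 3*b^2)/3 - 2*cos(b)


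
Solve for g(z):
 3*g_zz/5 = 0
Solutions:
 g(z) = C1 + C2*z


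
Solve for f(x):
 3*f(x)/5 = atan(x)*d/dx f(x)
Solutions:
 f(x) = C1*exp(3*Integral(1/atan(x), x)/5)


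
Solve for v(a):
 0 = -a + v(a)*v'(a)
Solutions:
 v(a) = -sqrt(C1 + a^2)
 v(a) = sqrt(C1 + a^2)


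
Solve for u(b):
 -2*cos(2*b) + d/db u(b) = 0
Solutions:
 u(b) = C1 + sin(2*b)


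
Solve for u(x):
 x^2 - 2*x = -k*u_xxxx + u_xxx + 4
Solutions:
 u(x) = C1 + C2*x + C3*x^2 + C4*exp(x/k) + x^5/60 + x^4*(k - 1)/12 + x^3*(k^2 - k - 2)/3


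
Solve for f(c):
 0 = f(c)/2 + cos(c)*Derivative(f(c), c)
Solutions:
 f(c) = C1*(sin(c) - 1)^(1/4)/(sin(c) + 1)^(1/4)


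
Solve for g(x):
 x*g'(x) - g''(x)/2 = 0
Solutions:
 g(x) = C1 + C2*erfi(x)


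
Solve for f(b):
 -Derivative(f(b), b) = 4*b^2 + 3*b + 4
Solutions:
 f(b) = C1 - 4*b^3/3 - 3*b^2/2 - 4*b


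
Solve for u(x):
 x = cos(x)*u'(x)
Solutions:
 u(x) = C1 + Integral(x/cos(x), x)


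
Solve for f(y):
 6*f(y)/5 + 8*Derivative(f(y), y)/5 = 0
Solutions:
 f(y) = C1*exp(-3*y/4)


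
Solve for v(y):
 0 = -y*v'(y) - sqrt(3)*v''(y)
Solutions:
 v(y) = C1 + C2*erf(sqrt(2)*3^(3/4)*y/6)


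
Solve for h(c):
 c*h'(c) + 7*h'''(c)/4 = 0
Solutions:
 h(c) = C1 + Integral(C2*airyai(-14^(2/3)*c/7) + C3*airybi(-14^(2/3)*c/7), c)


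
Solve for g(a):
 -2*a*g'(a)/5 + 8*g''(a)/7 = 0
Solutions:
 g(a) = C1 + C2*erfi(sqrt(70)*a/20)


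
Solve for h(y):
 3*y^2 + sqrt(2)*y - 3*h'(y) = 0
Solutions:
 h(y) = C1 + y^3/3 + sqrt(2)*y^2/6


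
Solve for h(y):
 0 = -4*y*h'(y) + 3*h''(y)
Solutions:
 h(y) = C1 + C2*erfi(sqrt(6)*y/3)


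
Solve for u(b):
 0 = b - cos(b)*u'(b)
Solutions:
 u(b) = C1 + Integral(b/cos(b), b)


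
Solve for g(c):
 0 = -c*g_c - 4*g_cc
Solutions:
 g(c) = C1 + C2*erf(sqrt(2)*c/4)


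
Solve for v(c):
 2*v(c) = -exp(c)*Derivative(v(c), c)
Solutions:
 v(c) = C1*exp(2*exp(-c))


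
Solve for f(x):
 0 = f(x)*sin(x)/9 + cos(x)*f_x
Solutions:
 f(x) = C1*cos(x)^(1/9)


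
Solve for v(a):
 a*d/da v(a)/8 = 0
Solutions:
 v(a) = C1


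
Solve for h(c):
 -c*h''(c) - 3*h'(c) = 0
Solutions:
 h(c) = C1 + C2/c^2


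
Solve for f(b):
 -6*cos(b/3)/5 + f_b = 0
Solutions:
 f(b) = C1 + 18*sin(b/3)/5


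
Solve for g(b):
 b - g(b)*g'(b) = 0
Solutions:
 g(b) = -sqrt(C1 + b^2)
 g(b) = sqrt(C1 + b^2)


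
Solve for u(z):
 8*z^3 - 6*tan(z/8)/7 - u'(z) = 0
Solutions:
 u(z) = C1 + 2*z^4 + 48*log(cos(z/8))/7


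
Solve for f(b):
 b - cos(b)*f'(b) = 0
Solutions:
 f(b) = C1 + Integral(b/cos(b), b)


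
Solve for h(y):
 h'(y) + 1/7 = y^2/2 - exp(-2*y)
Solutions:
 h(y) = C1 + y^3/6 - y/7 + exp(-2*y)/2


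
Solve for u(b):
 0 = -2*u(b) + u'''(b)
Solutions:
 u(b) = C3*exp(2^(1/3)*b) + (C1*sin(2^(1/3)*sqrt(3)*b/2) + C2*cos(2^(1/3)*sqrt(3)*b/2))*exp(-2^(1/3)*b/2)


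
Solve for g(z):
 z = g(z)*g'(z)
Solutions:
 g(z) = -sqrt(C1 + z^2)
 g(z) = sqrt(C1 + z^2)


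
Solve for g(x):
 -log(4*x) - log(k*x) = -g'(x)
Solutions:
 g(x) = C1 + x*(log(k) - 2 + 2*log(2)) + 2*x*log(x)


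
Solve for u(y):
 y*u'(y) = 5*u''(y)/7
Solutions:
 u(y) = C1 + C2*erfi(sqrt(70)*y/10)


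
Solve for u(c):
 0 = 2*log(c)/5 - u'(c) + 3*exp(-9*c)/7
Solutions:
 u(c) = C1 + 2*c*log(c)/5 - 2*c/5 - exp(-9*c)/21


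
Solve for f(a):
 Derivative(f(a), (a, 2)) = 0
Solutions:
 f(a) = C1 + C2*a


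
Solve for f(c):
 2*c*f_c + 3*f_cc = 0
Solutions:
 f(c) = C1 + C2*erf(sqrt(3)*c/3)


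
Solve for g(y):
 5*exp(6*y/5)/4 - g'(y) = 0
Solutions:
 g(y) = C1 + 25*exp(6*y/5)/24


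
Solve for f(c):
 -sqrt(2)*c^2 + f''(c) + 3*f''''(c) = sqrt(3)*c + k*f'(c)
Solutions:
 f(c) = C1 + C2*exp(2^(1/3)*c*(-2^(1/3)*(-9*k + sqrt(81*k^2 + 4))^(1/3) + 2/(-9*k + sqrt(81*k^2 + 4))^(1/3))/6) + C3*exp(2^(1/3)*c*(2^(1/3)*(-9*k + sqrt(81*k^2 + 4))^(1/3) - 2^(1/3)*sqrt(3)*I*(-9*k + sqrt(81*k^2 + 4))^(1/3) + 8/((-1 + sqrt(3)*I)*(-9*k + sqrt(81*k^2 + 4))^(1/3)))/12) + C4*exp(2^(1/3)*c*(2^(1/3)*(-9*k + sqrt(81*k^2 + 4))^(1/3) + 2^(1/3)*sqrt(3)*I*(-9*k + sqrt(81*k^2 + 4))^(1/3) - 8/((1 + sqrt(3)*I)*(-9*k + sqrt(81*k^2 + 4))^(1/3)))/12) - sqrt(2)*c^3/(3*k) - sqrt(3)*c^2/(2*k) - sqrt(2)*c^2/k^2 - sqrt(3)*c/k^2 - 2*sqrt(2)*c/k^3


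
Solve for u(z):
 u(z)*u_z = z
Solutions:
 u(z) = -sqrt(C1 + z^2)
 u(z) = sqrt(C1 + z^2)


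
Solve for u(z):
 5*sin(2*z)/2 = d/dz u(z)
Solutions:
 u(z) = C1 - 5*cos(2*z)/4


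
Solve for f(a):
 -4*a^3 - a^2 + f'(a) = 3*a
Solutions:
 f(a) = C1 + a^4 + a^3/3 + 3*a^2/2


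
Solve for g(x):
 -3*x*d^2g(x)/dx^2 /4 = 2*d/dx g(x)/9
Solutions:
 g(x) = C1 + C2*x^(19/27)


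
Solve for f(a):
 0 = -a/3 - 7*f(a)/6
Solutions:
 f(a) = -2*a/7


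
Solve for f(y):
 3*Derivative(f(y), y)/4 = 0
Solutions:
 f(y) = C1


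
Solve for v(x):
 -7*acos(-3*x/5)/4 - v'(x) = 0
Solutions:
 v(x) = C1 - 7*x*acos(-3*x/5)/4 - 7*sqrt(25 - 9*x^2)/12


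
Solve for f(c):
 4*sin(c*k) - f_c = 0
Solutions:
 f(c) = C1 - 4*cos(c*k)/k


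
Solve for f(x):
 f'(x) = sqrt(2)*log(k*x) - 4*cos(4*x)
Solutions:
 f(x) = C1 + sqrt(2)*x*(log(k*x) - 1) - sin(4*x)


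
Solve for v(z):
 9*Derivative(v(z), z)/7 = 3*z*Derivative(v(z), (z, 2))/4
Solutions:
 v(z) = C1 + C2*z^(19/7)


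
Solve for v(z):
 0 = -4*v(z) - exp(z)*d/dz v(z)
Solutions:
 v(z) = C1*exp(4*exp(-z))


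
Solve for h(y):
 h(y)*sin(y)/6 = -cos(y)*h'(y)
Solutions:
 h(y) = C1*cos(y)^(1/6)


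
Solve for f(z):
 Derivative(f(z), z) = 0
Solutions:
 f(z) = C1


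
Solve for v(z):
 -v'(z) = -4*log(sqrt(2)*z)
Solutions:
 v(z) = C1 + 4*z*log(z) - 4*z + z*log(4)


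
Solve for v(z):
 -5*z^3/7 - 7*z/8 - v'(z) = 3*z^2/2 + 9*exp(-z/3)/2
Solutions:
 v(z) = C1 - 5*z^4/28 - z^3/2 - 7*z^2/16 + 27*exp(-z/3)/2


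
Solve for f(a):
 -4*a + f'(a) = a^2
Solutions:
 f(a) = C1 + a^3/3 + 2*a^2


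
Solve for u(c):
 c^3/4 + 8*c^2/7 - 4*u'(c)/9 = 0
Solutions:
 u(c) = C1 + 9*c^4/64 + 6*c^3/7


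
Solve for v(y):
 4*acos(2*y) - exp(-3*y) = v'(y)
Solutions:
 v(y) = C1 + 4*y*acos(2*y) - 2*sqrt(1 - 4*y^2) + exp(-3*y)/3


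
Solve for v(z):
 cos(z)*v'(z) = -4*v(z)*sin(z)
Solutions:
 v(z) = C1*cos(z)^4


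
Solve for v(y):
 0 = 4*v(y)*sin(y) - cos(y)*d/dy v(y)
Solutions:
 v(y) = C1/cos(y)^4


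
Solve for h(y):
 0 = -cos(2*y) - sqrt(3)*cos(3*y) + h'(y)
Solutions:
 h(y) = C1 + sin(2*y)/2 + sqrt(3)*sin(3*y)/3


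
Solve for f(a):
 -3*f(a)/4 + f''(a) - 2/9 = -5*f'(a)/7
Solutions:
 f(a) = C1*exp(a*(-5 + 2*sqrt(43))/14) + C2*exp(-a*(5 + 2*sqrt(43))/14) - 8/27


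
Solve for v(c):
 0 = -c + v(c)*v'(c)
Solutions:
 v(c) = -sqrt(C1 + c^2)
 v(c) = sqrt(C1 + c^2)


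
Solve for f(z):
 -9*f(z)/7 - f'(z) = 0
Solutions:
 f(z) = C1*exp(-9*z/7)


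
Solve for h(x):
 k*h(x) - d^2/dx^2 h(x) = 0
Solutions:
 h(x) = C1*exp(-sqrt(k)*x) + C2*exp(sqrt(k)*x)


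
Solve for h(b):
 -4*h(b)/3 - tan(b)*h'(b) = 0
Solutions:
 h(b) = C1/sin(b)^(4/3)


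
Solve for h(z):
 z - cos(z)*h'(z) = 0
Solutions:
 h(z) = C1 + Integral(z/cos(z), z)


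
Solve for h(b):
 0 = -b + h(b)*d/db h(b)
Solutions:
 h(b) = -sqrt(C1 + b^2)
 h(b) = sqrt(C1 + b^2)


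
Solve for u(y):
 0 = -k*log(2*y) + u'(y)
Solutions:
 u(y) = C1 + k*y*log(y) - k*y + k*y*log(2)


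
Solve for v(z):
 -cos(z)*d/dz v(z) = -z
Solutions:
 v(z) = C1 + Integral(z/cos(z), z)


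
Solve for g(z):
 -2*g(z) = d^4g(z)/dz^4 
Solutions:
 g(z) = (C1*sin(2^(3/4)*z/2) + C2*cos(2^(3/4)*z/2))*exp(-2^(3/4)*z/2) + (C3*sin(2^(3/4)*z/2) + C4*cos(2^(3/4)*z/2))*exp(2^(3/4)*z/2)


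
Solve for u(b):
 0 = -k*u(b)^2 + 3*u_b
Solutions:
 u(b) = -3/(C1 + b*k)


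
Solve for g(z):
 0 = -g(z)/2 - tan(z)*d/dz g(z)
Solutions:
 g(z) = C1/sqrt(sin(z))


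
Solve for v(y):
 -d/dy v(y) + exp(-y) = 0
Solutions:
 v(y) = C1 - exp(-y)


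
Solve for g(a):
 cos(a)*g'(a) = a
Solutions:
 g(a) = C1 + Integral(a/cos(a), a)


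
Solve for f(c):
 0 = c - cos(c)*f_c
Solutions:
 f(c) = C1 + Integral(c/cos(c), c)


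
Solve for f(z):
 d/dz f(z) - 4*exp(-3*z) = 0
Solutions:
 f(z) = C1 - 4*exp(-3*z)/3


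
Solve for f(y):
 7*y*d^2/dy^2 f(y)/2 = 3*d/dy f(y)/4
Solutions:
 f(y) = C1 + C2*y^(17/14)


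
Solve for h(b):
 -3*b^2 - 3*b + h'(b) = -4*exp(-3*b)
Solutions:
 h(b) = C1 + b^3 + 3*b^2/2 + 4*exp(-3*b)/3


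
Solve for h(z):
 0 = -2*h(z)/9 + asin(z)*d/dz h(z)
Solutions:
 h(z) = C1*exp(2*Integral(1/asin(z), z)/9)


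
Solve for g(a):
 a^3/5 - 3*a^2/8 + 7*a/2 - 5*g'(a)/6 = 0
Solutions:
 g(a) = C1 + 3*a^4/50 - 3*a^3/20 + 21*a^2/10


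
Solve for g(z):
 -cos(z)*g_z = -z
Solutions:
 g(z) = C1 + Integral(z/cos(z), z)


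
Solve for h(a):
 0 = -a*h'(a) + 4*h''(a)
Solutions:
 h(a) = C1 + C2*erfi(sqrt(2)*a/4)


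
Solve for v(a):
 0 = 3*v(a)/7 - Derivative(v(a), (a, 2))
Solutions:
 v(a) = C1*exp(-sqrt(21)*a/7) + C2*exp(sqrt(21)*a/7)


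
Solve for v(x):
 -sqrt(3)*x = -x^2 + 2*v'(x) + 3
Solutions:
 v(x) = C1 + x^3/6 - sqrt(3)*x^2/4 - 3*x/2


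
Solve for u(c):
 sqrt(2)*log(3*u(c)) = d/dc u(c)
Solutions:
 -sqrt(2)*Integral(1/(log(_y) + log(3)), (_y, u(c)))/2 = C1 - c


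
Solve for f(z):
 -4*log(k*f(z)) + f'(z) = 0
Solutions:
 li(k*f(z))/k = C1 + 4*z


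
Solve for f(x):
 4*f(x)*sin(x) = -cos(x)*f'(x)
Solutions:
 f(x) = C1*cos(x)^4


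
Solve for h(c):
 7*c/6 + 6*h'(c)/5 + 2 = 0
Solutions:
 h(c) = C1 - 35*c^2/72 - 5*c/3


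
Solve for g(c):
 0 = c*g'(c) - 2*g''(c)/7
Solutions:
 g(c) = C1 + C2*erfi(sqrt(7)*c/2)


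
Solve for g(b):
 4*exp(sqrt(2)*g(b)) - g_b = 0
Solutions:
 g(b) = sqrt(2)*(2*log(-1/(C1 + 4*b)) - log(2))/4


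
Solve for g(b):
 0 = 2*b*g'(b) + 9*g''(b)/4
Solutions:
 g(b) = C1 + C2*erf(2*b/3)


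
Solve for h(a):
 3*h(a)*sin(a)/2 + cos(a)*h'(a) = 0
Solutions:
 h(a) = C1*cos(a)^(3/2)


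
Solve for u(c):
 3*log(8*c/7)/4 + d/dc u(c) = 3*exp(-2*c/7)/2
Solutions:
 u(c) = C1 - 3*c*log(c)/4 + 3*c*(-3*log(2) + 1 + log(7))/4 - 21*exp(-2*c/7)/4


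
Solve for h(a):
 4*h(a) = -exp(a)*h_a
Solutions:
 h(a) = C1*exp(4*exp(-a))


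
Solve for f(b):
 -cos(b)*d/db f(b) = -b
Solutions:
 f(b) = C1 + Integral(b/cos(b), b)


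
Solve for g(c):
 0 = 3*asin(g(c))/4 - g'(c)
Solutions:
 Integral(1/asin(_y), (_y, g(c))) = C1 + 3*c/4


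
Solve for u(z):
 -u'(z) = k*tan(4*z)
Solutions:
 u(z) = C1 + k*log(cos(4*z))/4


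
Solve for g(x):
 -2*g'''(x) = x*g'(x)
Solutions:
 g(x) = C1 + Integral(C2*airyai(-2^(2/3)*x/2) + C3*airybi(-2^(2/3)*x/2), x)


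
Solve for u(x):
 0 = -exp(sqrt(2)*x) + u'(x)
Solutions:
 u(x) = C1 + sqrt(2)*exp(sqrt(2)*x)/2


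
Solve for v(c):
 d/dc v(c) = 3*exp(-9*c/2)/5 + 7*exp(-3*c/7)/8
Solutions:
 v(c) = C1 - 2*exp(-9*c/2)/15 - 49*exp(-3*c/7)/24


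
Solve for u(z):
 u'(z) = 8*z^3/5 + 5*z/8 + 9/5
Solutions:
 u(z) = C1 + 2*z^4/5 + 5*z^2/16 + 9*z/5


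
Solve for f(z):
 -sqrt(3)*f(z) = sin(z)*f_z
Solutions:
 f(z) = C1*(cos(z) + 1)^(sqrt(3)/2)/(cos(z) - 1)^(sqrt(3)/2)


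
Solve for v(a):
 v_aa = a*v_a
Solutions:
 v(a) = C1 + C2*erfi(sqrt(2)*a/2)


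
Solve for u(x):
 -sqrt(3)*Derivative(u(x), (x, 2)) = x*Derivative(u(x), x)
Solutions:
 u(x) = C1 + C2*erf(sqrt(2)*3^(3/4)*x/6)


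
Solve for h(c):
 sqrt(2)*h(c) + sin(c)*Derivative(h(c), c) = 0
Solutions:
 h(c) = C1*(cos(c) + 1)^(sqrt(2)/2)/(cos(c) - 1)^(sqrt(2)/2)


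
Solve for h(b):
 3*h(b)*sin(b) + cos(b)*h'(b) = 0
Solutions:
 h(b) = C1*cos(b)^3


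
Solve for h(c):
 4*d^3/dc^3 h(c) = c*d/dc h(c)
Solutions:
 h(c) = C1 + Integral(C2*airyai(2^(1/3)*c/2) + C3*airybi(2^(1/3)*c/2), c)


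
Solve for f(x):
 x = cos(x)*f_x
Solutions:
 f(x) = C1 + Integral(x/cos(x), x)


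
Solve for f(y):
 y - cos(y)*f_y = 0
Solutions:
 f(y) = C1 + Integral(y/cos(y), y)


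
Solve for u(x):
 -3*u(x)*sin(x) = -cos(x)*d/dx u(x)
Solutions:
 u(x) = C1/cos(x)^3


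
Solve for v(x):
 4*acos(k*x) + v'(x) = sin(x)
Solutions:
 v(x) = C1 - 4*Piecewise((x*acos(k*x) - sqrt(-k^2*x^2 + 1)/k, Ne(k, 0)), (pi*x/2, True)) - cos(x)


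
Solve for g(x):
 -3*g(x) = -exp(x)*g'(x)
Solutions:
 g(x) = C1*exp(-3*exp(-x))


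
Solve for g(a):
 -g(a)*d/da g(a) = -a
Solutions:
 g(a) = -sqrt(C1 + a^2)
 g(a) = sqrt(C1 + a^2)


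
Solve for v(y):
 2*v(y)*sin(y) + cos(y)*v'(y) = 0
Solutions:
 v(y) = C1*cos(y)^2


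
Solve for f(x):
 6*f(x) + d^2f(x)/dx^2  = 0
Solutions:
 f(x) = C1*sin(sqrt(6)*x) + C2*cos(sqrt(6)*x)


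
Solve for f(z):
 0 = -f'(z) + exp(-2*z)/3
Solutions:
 f(z) = C1 - exp(-2*z)/6


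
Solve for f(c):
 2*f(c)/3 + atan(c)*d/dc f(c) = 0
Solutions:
 f(c) = C1*exp(-2*Integral(1/atan(c), c)/3)


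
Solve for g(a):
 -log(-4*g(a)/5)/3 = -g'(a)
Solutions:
 -3*Integral(1/(log(-_y) - log(5) + 2*log(2)), (_y, g(a))) = C1 - a


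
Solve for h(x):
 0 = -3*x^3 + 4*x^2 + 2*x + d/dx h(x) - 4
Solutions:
 h(x) = C1 + 3*x^4/4 - 4*x^3/3 - x^2 + 4*x


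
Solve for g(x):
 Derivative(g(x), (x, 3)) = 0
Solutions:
 g(x) = C1 + C2*x + C3*x^2


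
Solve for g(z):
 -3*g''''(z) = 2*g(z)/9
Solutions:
 g(z) = (C1*sin(2^(3/4)*3^(1/4)*z/6) + C2*cos(2^(3/4)*3^(1/4)*z/6))*exp(-2^(3/4)*3^(1/4)*z/6) + (C3*sin(2^(3/4)*3^(1/4)*z/6) + C4*cos(2^(3/4)*3^(1/4)*z/6))*exp(2^(3/4)*3^(1/4)*z/6)


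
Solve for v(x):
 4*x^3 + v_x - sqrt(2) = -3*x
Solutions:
 v(x) = C1 - x^4 - 3*x^2/2 + sqrt(2)*x


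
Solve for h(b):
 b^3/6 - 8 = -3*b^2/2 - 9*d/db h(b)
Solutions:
 h(b) = C1 - b^4/216 - b^3/18 + 8*b/9


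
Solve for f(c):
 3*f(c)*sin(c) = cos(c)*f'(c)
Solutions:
 f(c) = C1/cos(c)^3


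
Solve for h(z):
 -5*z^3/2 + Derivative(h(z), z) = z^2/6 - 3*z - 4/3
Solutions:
 h(z) = C1 + 5*z^4/8 + z^3/18 - 3*z^2/2 - 4*z/3


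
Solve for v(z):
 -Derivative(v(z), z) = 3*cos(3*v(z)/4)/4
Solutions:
 3*z/4 - 2*log(sin(3*v(z)/4) - 1)/3 + 2*log(sin(3*v(z)/4) + 1)/3 = C1


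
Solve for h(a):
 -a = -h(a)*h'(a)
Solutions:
 h(a) = -sqrt(C1 + a^2)
 h(a) = sqrt(C1 + a^2)


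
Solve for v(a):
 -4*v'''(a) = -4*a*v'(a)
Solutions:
 v(a) = C1 + Integral(C2*airyai(a) + C3*airybi(a), a)


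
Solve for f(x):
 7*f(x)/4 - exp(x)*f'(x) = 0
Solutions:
 f(x) = C1*exp(-7*exp(-x)/4)


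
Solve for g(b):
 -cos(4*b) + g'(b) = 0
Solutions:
 g(b) = C1 + sin(4*b)/4


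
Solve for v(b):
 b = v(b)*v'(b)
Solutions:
 v(b) = -sqrt(C1 + b^2)
 v(b) = sqrt(C1 + b^2)


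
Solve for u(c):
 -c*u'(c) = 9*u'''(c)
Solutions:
 u(c) = C1 + Integral(C2*airyai(-3^(1/3)*c/3) + C3*airybi(-3^(1/3)*c/3), c)


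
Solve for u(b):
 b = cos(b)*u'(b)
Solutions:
 u(b) = C1 + Integral(b/cos(b), b)


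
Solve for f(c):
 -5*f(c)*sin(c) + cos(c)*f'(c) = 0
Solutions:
 f(c) = C1/cos(c)^5


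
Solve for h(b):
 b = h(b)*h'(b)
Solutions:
 h(b) = -sqrt(C1 + b^2)
 h(b) = sqrt(C1 + b^2)


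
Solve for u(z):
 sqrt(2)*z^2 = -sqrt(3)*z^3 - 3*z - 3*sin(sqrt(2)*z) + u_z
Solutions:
 u(z) = C1 + sqrt(3)*z^4/4 + sqrt(2)*z^3/3 + 3*z^2/2 - 3*sqrt(2)*cos(sqrt(2)*z)/2


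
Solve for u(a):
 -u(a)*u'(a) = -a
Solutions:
 u(a) = -sqrt(C1 + a^2)
 u(a) = sqrt(C1 + a^2)


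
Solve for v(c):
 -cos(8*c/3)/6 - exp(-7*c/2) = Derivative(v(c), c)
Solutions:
 v(c) = C1 - sin(8*c/3)/16 + 2*exp(-7*c/2)/7


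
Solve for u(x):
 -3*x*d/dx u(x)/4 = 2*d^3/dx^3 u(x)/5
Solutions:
 u(x) = C1 + Integral(C2*airyai(-15^(1/3)*x/2) + C3*airybi(-15^(1/3)*x/2), x)


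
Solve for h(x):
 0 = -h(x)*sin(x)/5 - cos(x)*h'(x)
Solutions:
 h(x) = C1*cos(x)^(1/5)


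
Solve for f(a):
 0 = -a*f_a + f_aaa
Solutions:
 f(a) = C1 + Integral(C2*airyai(a) + C3*airybi(a), a)


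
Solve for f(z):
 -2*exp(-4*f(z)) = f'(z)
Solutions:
 f(z) = log(-I*(C1 - 8*z)^(1/4))
 f(z) = log(I*(C1 - 8*z)^(1/4))
 f(z) = log(-(C1 - 8*z)^(1/4))
 f(z) = log(C1 - 8*z)/4


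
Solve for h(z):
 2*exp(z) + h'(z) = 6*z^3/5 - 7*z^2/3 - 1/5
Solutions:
 h(z) = C1 + 3*z^4/10 - 7*z^3/9 - z/5 - 2*exp(z)


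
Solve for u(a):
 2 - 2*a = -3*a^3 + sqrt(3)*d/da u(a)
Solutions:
 u(a) = C1 + sqrt(3)*a^4/4 - sqrt(3)*a^2/3 + 2*sqrt(3)*a/3


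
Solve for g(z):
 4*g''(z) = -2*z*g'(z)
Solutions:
 g(z) = C1 + C2*erf(z/2)


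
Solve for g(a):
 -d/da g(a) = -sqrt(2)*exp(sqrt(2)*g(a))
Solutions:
 g(a) = sqrt(2)*(2*log(-1/(C1 + sqrt(2)*a)) - log(2))/4


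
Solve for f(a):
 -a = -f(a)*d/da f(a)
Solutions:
 f(a) = -sqrt(C1 + a^2)
 f(a) = sqrt(C1 + a^2)


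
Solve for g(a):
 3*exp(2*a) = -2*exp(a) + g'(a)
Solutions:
 g(a) = C1 + 3*exp(2*a)/2 + 2*exp(a)


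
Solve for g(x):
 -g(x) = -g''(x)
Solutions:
 g(x) = C1*exp(-x) + C2*exp(x)


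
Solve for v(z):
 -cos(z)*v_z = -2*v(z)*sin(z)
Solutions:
 v(z) = C1/cos(z)^2


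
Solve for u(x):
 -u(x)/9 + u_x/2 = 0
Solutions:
 u(x) = C1*exp(2*x/9)


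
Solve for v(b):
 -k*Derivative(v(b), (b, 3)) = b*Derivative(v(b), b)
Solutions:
 v(b) = C1 + Integral(C2*airyai(b*(-1/k)^(1/3)) + C3*airybi(b*(-1/k)^(1/3)), b)


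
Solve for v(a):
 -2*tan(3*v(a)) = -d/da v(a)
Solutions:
 v(a) = -asin(C1*exp(6*a))/3 + pi/3
 v(a) = asin(C1*exp(6*a))/3


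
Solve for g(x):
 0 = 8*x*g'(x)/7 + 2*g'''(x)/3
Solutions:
 g(x) = C1 + Integral(C2*airyai(-12^(1/3)*7^(2/3)*x/7) + C3*airybi(-12^(1/3)*7^(2/3)*x/7), x)


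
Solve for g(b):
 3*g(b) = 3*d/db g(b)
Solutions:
 g(b) = C1*exp(b)


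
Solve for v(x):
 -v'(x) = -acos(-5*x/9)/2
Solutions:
 v(x) = C1 + x*acos(-5*x/9)/2 + sqrt(81 - 25*x^2)/10


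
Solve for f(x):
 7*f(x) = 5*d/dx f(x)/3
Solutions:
 f(x) = C1*exp(21*x/5)


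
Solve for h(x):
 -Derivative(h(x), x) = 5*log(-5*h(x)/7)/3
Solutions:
 3*Integral(1/(log(-_y) - log(7) + log(5)), (_y, h(x)))/5 = C1 - x


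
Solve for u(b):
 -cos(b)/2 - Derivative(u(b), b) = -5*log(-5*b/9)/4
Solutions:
 u(b) = C1 + 5*b*log(-b)/4 - 5*b*log(3)/2 - 5*b/4 + 5*b*log(5)/4 - sin(b)/2


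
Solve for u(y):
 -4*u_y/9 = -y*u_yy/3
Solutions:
 u(y) = C1 + C2*y^(7/3)


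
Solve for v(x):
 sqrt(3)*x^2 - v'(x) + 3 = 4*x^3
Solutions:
 v(x) = C1 - x^4 + sqrt(3)*x^3/3 + 3*x


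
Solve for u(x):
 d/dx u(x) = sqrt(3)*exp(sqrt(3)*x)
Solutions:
 u(x) = C1 + exp(sqrt(3)*x)


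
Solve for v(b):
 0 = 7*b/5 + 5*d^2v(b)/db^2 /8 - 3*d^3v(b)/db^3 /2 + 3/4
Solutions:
 v(b) = C1 + C2*b + C3*exp(5*b/12) - 28*b^3/75 - 411*b^2/125


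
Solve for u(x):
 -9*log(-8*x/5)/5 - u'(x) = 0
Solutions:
 u(x) = C1 - 9*x*log(-x)/5 + 9*x*(-3*log(2) + 1 + log(5))/5


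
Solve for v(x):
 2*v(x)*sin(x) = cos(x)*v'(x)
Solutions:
 v(x) = C1/cos(x)^2


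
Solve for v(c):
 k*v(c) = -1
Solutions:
 v(c) = -1/k


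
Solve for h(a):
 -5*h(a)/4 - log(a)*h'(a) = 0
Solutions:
 h(a) = C1*exp(-5*li(a)/4)


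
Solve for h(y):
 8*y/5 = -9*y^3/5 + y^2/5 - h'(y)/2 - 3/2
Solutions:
 h(y) = C1 - 9*y^4/10 + 2*y^3/15 - 8*y^2/5 - 3*y


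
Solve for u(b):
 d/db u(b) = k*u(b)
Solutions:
 u(b) = C1*exp(b*k)


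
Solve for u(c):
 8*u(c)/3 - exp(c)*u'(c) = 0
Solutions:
 u(c) = C1*exp(-8*exp(-c)/3)


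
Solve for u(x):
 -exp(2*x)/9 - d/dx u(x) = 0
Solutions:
 u(x) = C1 - exp(2*x)/18


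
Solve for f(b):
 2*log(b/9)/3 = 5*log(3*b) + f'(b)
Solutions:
 f(b) = C1 - 13*b*log(b)/3 - 19*b*log(3)/3 + 13*b/3


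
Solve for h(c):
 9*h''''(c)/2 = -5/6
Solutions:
 h(c) = C1 + C2*c + C3*c^2 + C4*c^3 - 5*c^4/648


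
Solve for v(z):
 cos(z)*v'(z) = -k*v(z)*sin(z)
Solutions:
 v(z) = C1*exp(k*log(cos(z)))


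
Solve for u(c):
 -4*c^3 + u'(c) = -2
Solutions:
 u(c) = C1 + c^4 - 2*c


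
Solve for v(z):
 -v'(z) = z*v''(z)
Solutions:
 v(z) = C1 + C2*log(z)


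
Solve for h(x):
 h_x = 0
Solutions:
 h(x) = C1


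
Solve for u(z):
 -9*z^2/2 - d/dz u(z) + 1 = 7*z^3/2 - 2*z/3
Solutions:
 u(z) = C1 - 7*z^4/8 - 3*z^3/2 + z^2/3 + z


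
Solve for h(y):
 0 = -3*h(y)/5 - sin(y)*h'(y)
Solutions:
 h(y) = C1*(cos(y) + 1)^(3/10)/(cos(y) - 1)^(3/10)


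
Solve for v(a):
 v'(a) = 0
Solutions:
 v(a) = C1


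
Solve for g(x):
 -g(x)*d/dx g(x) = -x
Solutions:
 g(x) = -sqrt(C1 + x^2)
 g(x) = sqrt(C1 + x^2)


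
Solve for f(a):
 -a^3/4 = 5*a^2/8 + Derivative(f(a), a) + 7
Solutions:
 f(a) = C1 - a^4/16 - 5*a^3/24 - 7*a


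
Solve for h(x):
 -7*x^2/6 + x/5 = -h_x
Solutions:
 h(x) = C1 + 7*x^3/18 - x^2/10


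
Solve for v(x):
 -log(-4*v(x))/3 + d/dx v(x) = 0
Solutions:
 -3*Integral(1/(log(-_y) + 2*log(2)), (_y, v(x))) = C1 - x


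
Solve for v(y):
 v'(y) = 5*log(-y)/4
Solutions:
 v(y) = C1 + 5*y*log(-y)/4 - 5*y/4


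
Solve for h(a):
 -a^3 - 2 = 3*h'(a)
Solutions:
 h(a) = C1 - a^4/12 - 2*a/3


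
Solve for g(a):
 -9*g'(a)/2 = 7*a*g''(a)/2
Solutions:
 g(a) = C1 + C2/a^(2/7)


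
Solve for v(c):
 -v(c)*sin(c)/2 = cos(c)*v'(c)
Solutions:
 v(c) = C1*sqrt(cos(c))


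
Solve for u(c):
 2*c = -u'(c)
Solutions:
 u(c) = C1 - c^2


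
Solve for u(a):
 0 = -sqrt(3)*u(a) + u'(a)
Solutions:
 u(a) = C1*exp(sqrt(3)*a)


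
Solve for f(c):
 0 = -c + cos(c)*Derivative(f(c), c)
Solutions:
 f(c) = C1 + Integral(c/cos(c), c)


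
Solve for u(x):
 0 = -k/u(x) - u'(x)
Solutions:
 u(x) = -sqrt(C1 - 2*k*x)
 u(x) = sqrt(C1 - 2*k*x)


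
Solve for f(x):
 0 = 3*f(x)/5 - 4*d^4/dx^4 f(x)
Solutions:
 f(x) = C1*exp(-sqrt(2)*3^(1/4)*5^(3/4)*x/10) + C2*exp(sqrt(2)*3^(1/4)*5^(3/4)*x/10) + C3*sin(sqrt(2)*3^(1/4)*5^(3/4)*x/10) + C4*cos(sqrt(2)*3^(1/4)*5^(3/4)*x/10)


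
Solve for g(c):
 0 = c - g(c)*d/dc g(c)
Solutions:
 g(c) = -sqrt(C1 + c^2)
 g(c) = sqrt(C1 + c^2)


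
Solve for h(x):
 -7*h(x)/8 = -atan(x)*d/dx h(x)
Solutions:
 h(x) = C1*exp(7*Integral(1/atan(x), x)/8)


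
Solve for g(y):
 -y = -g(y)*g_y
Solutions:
 g(y) = -sqrt(C1 + y^2)
 g(y) = sqrt(C1 + y^2)


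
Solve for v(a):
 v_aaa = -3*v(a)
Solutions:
 v(a) = C3*exp(-3^(1/3)*a) + (C1*sin(3^(5/6)*a/2) + C2*cos(3^(5/6)*a/2))*exp(3^(1/3)*a/2)


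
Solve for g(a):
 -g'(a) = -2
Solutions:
 g(a) = C1 + 2*a


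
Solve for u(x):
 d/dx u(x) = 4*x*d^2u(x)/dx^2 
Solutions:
 u(x) = C1 + C2*x^(5/4)


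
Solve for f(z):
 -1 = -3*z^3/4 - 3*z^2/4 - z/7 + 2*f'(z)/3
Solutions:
 f(z) = C1 + 9*z^4/32 + 3*z^3/8 + 3*z^2/28 - 3*z/2


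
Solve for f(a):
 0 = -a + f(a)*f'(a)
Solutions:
 f(a) = -sqrt(C1 + a^2)
 f(a) = sqrt(C1 + a^2)


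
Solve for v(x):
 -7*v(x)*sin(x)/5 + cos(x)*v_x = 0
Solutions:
 v(x) = C1/cos(x)^(7/5)


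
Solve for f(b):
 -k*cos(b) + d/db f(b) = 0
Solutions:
 f(b) = C1 + k*sin(b)


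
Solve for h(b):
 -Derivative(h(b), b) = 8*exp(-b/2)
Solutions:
 h(b) = C1 + 16*exp(-b/2)


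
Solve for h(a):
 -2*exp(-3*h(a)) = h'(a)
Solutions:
 h(a) = log(C1 - 6*a)/3
 h(a) = log((-3^(1/3) - 3^(5/6)*I)*(C1 - 2*a)^(1/3)/2)
 h(a) = log((-3^(1/3) + 3^(5/6)*I)*(C1 - 2*a)^(1/3)/2)


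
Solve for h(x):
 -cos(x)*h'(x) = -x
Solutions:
 h(x) = C1 + Integral(x/cos(x), x)


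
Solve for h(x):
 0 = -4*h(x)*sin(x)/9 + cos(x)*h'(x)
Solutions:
 h(x) = C1/cos(x)^(4/9)


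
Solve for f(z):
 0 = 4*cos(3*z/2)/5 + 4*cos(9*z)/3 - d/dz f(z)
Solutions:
 f(z) = C1 + 8*sin(3*z/2)/15 + 4*sin(9*z)/27


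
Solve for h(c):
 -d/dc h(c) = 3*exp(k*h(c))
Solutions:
 h(c) = Piecewise((log(1/(C1*k + 3*c*k))/k, Ne(k, 0)), (nan, True))
 h(c) = Piecewise((C1 - 3*c, Eq(k, 0)), (nan, True))


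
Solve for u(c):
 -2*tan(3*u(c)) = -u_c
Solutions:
 u(c) = -asin(C1*exp(6*c))/3 + pi/3
 u(c) = asin(C1*exp(6*c))/3


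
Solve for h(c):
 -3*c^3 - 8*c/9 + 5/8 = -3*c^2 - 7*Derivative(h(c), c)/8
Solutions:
 h(c) = C1 + 6*c^4/7 - 8*c^3/7 + 32*c^2/63 - 5*c/7


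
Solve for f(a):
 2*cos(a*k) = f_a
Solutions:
 f(a) = C1 + 2*sin(a*k)/k


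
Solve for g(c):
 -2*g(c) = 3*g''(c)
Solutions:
 g(c) = C1*sin(sqrt(6)*c/3) + C2*cos(sqrt(6)*c/3)
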